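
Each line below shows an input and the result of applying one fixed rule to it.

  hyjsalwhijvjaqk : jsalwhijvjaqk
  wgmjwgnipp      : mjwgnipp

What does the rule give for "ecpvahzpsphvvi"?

pvahzpsphvvi

Rule — delete the first 2 characters.
On "ecpvahzpsphvvi" that produces "pvahzpsphvvi".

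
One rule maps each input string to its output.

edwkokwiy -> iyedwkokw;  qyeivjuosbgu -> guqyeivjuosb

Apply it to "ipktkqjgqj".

qjipktkqjg

Rule — move the last 2 characters to the front (rotate right by 2).
So "ipktkqjgqj" becomes "qjipktkqjg".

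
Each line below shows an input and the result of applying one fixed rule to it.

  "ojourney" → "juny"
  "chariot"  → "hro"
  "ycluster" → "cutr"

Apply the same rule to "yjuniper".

Rule — keep every other character starting from the second (positions 2nd, 4th, 6th, ...).
For "yjuniper" the result is "jnpr".

jnpr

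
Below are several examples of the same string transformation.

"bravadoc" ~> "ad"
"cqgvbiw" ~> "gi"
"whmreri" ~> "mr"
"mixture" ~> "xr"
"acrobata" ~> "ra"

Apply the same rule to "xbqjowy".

qw

Looking at the pairs, the operation is to keep one character in every 3, starting at position 3 (positions 3rd, 6th, 9th, ...).
So "xbqjowy" becomes "qw".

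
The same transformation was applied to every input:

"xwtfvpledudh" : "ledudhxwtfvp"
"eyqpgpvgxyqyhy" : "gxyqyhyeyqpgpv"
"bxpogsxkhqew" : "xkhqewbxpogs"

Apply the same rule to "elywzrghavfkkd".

havfkkdelywzrg

The rule is to swap the front and back halves of the string.
Applying that to "elywzrghavfkkd" gives "havfkkdelywzrg".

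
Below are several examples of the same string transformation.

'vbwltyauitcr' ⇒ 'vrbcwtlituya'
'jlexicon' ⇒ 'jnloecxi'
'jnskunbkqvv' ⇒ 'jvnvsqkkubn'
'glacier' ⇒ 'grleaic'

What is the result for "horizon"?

hnoorzi

The rule is to take characters alternately from the front and the back (1st, last, 2nd, 2nd-last, ...).
Applying that to "horizon" gives "hnoorzi".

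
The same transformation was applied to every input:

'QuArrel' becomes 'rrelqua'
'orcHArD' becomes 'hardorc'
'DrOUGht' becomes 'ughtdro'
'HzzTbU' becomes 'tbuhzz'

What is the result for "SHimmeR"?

Looking at the pairs, the operation is to move the first 3 characters to the end (rotate left by 3), then convert every letter to lowercase.
For "SHimmeR", step one produces "mmeRSHi"; step two turns that into "mmershi".

mmershi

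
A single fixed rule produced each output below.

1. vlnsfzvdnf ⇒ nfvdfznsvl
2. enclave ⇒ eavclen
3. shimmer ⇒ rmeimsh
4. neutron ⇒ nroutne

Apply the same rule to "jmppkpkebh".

The rule is to swap each adjacent pair of characters (1↔2, 3↔4, ...), then reverse the string.
Applying both steps to "jmppkpkebh": "mjpppkekhb", then "bhkekpppjm".

bhkekpppjm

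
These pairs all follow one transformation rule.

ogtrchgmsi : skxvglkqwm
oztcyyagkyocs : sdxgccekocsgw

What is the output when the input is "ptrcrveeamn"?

txvgvziieqr

Looking at the pairs, the operation is to shift every letter 4 places forward in the alphabet (wrapping around).
"ptrcrveeamn" → "txvgvziieqr".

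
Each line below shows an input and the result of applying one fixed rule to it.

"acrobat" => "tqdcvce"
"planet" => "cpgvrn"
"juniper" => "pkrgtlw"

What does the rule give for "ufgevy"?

In each case the input is transformed by: shift every letter 2 places forward in the alphabet (wrapping around), then move the first 2 characters to the end (rotate left by 2).
Applying both steps to "ufgevy": "whigxa", then "igxawh".
(Check on "juniper": → "lwpkrgt" → "pkrgtlw" ✓)

igxawh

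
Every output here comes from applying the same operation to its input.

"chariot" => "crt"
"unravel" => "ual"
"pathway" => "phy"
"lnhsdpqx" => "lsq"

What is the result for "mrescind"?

Looking at the pairs, the operation is to keep one character in every 3, starting at position 1 (positions 1st, 4th, 7th, ...).
For "mrescind" the result is "msn".

msn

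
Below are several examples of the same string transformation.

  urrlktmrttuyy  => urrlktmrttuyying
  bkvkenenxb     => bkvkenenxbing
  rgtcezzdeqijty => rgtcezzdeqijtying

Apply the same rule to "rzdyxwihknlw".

Looking at the pairs, the operation is to append "ing".
So "rzdyxwihknlw" becomes "rzdyxwihknlwing".

rzdyxwihknlwing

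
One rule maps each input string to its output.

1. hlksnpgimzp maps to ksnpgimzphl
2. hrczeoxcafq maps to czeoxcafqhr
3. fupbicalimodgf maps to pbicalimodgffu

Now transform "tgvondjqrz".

Looking at the pairs, the operation is to move the first 2 characters to the end (rotate left by 2).
Applying that to "tgvondjqrz" gives "vondjqrztg".

vondjqrztg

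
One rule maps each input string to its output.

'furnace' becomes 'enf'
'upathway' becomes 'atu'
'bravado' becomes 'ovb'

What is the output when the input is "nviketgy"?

gkn

The pattern: keep one character in every 3, starting at position 1 (positions 1st, 4th, 7th, ...), then reverse the string.
So "nviketgy" becomes "gkn".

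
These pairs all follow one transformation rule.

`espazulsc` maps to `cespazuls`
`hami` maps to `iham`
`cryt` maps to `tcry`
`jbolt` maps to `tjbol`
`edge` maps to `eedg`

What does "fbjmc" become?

The pattern: move the last character to the front.
Doing the same to "fbjmc": "cfbjm".

cfbjm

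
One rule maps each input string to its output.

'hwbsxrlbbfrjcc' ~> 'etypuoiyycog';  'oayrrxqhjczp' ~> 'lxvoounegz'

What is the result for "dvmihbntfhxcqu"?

The transformation: delete the last 2 characters, then shift every letter 3 places backward in the alphabet (wrapping around).
Applying both steps to "dvmihbntfhxcqu": "dvmihbntfhxc", then "asjfeykqceuz".

asjfeykqceuz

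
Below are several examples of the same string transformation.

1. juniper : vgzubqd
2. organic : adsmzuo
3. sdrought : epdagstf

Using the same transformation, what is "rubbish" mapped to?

dgnnuet

Each output is the input with this applied: shift every letter 12 places forward in the alphabet (wrapping around).
So "rubbish" becomes "dgnnuet".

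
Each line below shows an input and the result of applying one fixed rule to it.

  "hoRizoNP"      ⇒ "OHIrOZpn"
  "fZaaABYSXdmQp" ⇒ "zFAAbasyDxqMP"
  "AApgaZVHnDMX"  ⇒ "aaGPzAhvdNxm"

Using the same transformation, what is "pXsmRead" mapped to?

xPMSErDA

Rule — swap each adjacent pair of characters (1↔2, 3↔4, ...), then flip the case of every letter.
"pXsmRead" → "XpmseRda" → "xPMSErDA".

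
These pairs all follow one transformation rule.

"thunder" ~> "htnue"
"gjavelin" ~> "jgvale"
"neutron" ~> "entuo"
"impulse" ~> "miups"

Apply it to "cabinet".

Rule — swap each adjacent pair of characters (1↔2, 3↔4, ...), then delete the last 2 characters.
On "cabinet": the first step gives "acibent", and the second then gives "acibe".

acibe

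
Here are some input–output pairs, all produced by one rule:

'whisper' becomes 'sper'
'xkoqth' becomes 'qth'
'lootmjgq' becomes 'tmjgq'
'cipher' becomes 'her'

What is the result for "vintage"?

The pattern: delete the first 3 characters.
So "vintage" becomes "tage".

tage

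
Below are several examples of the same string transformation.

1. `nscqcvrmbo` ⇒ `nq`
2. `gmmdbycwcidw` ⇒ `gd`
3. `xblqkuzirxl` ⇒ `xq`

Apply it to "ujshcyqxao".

The rule is to keep one character in every 3, starting at position 1 (positions 1st, 4th, 7th, ...), then delete the last 2 characters.
Working it through for "ujshcyqxao": intermediate "uhqo", final "uh".

uh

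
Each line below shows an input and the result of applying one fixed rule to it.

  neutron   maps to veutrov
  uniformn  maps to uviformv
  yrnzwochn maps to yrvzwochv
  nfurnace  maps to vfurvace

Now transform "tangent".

tavgevt

What's happening: replace every "n" with "v".
On "tangent" that produces "tavgevt".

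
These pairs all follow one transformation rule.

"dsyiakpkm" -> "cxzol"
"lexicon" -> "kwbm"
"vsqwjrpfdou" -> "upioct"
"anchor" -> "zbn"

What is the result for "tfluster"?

What's happening: keep every other character starting from the first (positions 1st, 3rd, 5th, ...), then shift every letter 1 place backward in the alphabet (wrapping around).
Starting from "tfluster": after the first operation, "tlse"; after the second, "skrd".

skrd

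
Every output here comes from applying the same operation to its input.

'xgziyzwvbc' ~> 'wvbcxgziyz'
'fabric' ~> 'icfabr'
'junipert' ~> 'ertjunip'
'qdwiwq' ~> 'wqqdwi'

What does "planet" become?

Looking at the pairs, the operation is to move the first character to the end, then swap the front and back halves of the string.
"planet" → "etplan".

etplan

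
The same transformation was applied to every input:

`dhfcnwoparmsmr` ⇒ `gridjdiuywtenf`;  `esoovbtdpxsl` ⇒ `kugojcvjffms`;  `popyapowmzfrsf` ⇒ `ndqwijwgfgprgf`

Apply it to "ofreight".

zxykfwiv

Each output is the input with this applied: shift every letter 9 places backward in the alphabet (wrapping around), then swap the front and back halves of the string.
On "ofreight": the first step gives "fwivzxyk", and the second then gives "zxykfwiv".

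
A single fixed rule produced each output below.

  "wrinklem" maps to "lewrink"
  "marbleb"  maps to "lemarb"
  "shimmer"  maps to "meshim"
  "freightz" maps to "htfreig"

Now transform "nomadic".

dinoma

The pattern: delete the last character, then move the last 2 characters to the front (rotate right by 2).
Starting from "nomadic": after the first operation, "nomadi"; after the second, "dinoma".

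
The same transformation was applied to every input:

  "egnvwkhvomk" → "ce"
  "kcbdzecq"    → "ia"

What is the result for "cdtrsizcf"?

In each case the input is transformed by: shift every letter 2 places backward in the alphabet (wrapping around), then keep only the first 2 characters.
Applying both steps to "cdtrsizcf": "abrpqgxad", then "ab".

ab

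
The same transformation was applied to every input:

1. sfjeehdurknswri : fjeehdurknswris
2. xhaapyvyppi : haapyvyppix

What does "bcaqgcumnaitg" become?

caqgcumnaitgb

What's happening: move the first character to the end.
So "bcaqgcumnaitg" becomes "caqgcumnaitgb".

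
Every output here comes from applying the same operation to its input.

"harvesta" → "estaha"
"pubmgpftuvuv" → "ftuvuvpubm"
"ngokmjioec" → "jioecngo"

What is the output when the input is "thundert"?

In each case the input is transformed by: swap the front and back halves of the string, then delete the last 2 characters.
"thundert" → "dertthun" → "dertth".
(Check on "harvesta": → "estaharv" → "estaha" ✓)

dertth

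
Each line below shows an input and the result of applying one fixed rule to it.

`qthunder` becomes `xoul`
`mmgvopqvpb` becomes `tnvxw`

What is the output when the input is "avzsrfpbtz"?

The rule is to keep every other character starting from the first (positions 1st, 3rd, 5th, ...), then shift every letter 7 places forward in the alphabet (wrapping around).
Applying both steps to "avzsrfpbtz": "azrpt", then "hgywa".

hgywa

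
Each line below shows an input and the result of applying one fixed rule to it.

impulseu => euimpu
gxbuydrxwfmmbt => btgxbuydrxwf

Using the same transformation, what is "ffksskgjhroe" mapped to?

The rule is to move the last 2 characters to the front (rotate right by 2), then delete the last 2 characters.
So "ffksskgjhroe" becomes "oeffksskgj".

oeffksskgj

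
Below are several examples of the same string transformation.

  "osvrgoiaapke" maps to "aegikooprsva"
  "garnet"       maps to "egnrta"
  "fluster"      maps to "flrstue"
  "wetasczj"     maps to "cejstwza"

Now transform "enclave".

The pattern: sort the characters into alphabetical order, then move the first character to the end.
Working it through for "enclave": intermediate "aceelnv", final "ceelnva".
(Check on "osvrgoiaapke": → "aaegikooprsv" → "aegikooprsva" ✓)

ceelnva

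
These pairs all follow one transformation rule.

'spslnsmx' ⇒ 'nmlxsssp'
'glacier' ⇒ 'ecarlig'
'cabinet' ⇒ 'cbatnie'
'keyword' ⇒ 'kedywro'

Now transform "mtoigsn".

The transformation: sort the characters into reverse alphabetical order, then move the last 3 characters to the front (rotate right by 3).
Starting from "mtoigsn": after the first operation, "tsonmig"; after the second, "migtson".
(Check on "glacier": → "rligeca" → "ecarlig" ✓)

migtson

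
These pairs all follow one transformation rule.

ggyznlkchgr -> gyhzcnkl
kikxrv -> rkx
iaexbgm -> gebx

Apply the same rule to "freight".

The pattern: take characters alternately from the front and the back (1st, last, 2nd, 2nd-last, ...), then delete the first 3 characters.
"freight" → "ftrhegi" → "hegi".

hegi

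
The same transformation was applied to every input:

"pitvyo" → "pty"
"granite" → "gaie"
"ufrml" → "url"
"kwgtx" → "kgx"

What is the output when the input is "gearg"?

gag

What's happening: keep every other character starting from the first (positions 1st, 3rd, 5th, ...).
So "gearg" becomes "gag".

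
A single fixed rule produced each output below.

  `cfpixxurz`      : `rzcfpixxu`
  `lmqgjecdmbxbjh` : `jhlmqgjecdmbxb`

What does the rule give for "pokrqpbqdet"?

The rule is to move the last 2 characters to the front (rotate right by 2).
Doing the same to "pokrqpbqdet": "etpokrqpbqd".

etpokrqpbqd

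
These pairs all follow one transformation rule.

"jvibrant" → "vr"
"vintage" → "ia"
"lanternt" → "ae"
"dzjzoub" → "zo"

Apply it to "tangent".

Rule — move the last character to the front, then keep one character in every 3, starting at position 3 (positions 3rd, 6th, 9th, ...).
Applying both steps to "tangent": "ttangen", then "ae".

ae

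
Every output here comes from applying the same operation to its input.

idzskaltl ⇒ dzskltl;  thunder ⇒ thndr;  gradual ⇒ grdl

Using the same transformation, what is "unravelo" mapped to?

The transformation: remove every vowel.
"unravelo" → "nrvl".

nrvl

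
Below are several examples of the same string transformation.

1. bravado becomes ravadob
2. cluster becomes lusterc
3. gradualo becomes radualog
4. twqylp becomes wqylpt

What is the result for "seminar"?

Each output is the input with this applied: move the first character to the end.
So "seminar" becomes "eminars".

eminars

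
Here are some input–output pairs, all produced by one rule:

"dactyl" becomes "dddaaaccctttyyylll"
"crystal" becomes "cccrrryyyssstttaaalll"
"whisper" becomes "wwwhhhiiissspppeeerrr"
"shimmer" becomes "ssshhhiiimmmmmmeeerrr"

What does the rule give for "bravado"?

bbbrrraaavvvaaadddooo

The rule is to repeat every character 3 times.
Doing the same to "bravado": "bbbrrraaavvvaaadddooo".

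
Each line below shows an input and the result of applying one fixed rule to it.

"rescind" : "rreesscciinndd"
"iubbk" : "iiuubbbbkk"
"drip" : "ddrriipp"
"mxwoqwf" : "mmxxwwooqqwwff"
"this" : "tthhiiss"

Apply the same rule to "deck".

In each case the input is transformed by: double every character.
So "deck" becomes "ddeecckk".

ddeecckk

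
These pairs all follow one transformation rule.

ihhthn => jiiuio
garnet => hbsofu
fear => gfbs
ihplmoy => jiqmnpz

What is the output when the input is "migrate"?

What's happening: shift every letter 1 place forward in the alphabet (wrapping around).
"migrate" → "njhsbuf".

njhsbuf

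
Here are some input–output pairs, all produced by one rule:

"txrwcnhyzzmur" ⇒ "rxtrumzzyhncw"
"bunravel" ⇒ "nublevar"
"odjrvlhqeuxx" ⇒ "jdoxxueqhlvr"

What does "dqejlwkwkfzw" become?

eqdwzfkwkwlj

Looking at the pairs, the operation is to reverse the string, then move the last 3 characters to the front (rotate right by 3).
Applying both steps to "dqejlwkwkfzw": "wzfkwkwljeqd", then "eqdwzfkwkwlj".
(Check on "txrwcnhyzzmur": → "rumzzyhncwrxt" → "rxtrumzzyhncw" ✓)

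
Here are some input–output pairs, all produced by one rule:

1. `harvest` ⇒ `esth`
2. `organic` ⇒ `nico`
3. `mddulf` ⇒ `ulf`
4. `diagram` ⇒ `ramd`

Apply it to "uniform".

ormu

The rule is to move the last 3 characters to the front (rotate right by 3), then delete the last 3 characters.
Starting from "uniform": after the first operation, "ormunif"; after the second, "ormu".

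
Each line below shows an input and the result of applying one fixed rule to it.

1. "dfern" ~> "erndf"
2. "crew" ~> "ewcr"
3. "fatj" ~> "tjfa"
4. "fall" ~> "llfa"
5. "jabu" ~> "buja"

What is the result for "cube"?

The rule is to move the first 2 characters to the end (rotate left by 2).
"cube" → "becu".

becu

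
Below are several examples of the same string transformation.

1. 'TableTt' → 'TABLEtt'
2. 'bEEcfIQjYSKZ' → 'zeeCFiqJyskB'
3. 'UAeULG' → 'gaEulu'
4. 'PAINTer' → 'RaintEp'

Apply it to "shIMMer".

RHimmES

Looking at the pairs, the operation is to flip the case of every letter, then swap the first and last characters.
On "shIMMer": the first step gives "SHimmER", and the second then gives "RHimmES".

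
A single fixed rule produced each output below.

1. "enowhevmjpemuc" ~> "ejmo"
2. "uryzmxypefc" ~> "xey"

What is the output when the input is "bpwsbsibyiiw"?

Rule — keep one character in every 3, starting at position 3 (positions 3rd, 6th, 9th, ...), then move the first character to the end.
Doing the same to "bpwsbsibyiiw": "syww".
(Check on "enowhevmjpemuc": → "oejm" → "ejmo" ✓)

syww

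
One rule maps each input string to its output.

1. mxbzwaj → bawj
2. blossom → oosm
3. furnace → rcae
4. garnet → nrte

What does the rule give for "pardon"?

The pattern: swap each adjacent pair of characters (1↔2, 3↔4, ...), then keep only the last 4 characters.
Working it through for "pardon": intermediate "apdrno", final "drno".

drno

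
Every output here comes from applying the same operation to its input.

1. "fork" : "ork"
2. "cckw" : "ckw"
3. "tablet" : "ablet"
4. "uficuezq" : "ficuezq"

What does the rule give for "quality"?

What's happening: delete the first character.
For "quality" the result is "uality".

uality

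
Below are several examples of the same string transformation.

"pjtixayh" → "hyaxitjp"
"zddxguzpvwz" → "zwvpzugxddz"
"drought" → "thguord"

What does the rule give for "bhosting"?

gnitsohb

The transformation: reverse the string.
For "bhosting" the result is "gnitsohb".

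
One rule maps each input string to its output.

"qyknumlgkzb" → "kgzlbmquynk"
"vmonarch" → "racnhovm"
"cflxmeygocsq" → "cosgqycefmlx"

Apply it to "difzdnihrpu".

rhpiunddizf

The pattern: move the last 3 characters to the front (rotate right by 3), then take characters alternately from the front and the back (1st, last, 2nd, 2nd-last, ...).
"difzdnihrpu" → "rpudifzdnih" → "rhpiunddizf".
(Check on "vmonarch": → "rchvmona" → "racnhovm" ✓)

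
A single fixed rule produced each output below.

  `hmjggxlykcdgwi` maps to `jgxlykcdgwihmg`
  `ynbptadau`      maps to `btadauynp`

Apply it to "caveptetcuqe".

Each output is the input with this applied: move the first 3 characters to the end (rotate left by 3), then swap the first and last characters.
For "caveptetcuqe", step one produces "eptetcuqecav"; step two turns that into "vptetcuqecae".

vptetcuqecae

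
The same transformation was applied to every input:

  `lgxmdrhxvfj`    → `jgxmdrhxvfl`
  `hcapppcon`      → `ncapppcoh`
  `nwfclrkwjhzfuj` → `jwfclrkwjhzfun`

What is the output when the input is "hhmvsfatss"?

shmvsfatsh

The transformation: swap the first and last characters.
For "hhmvsfatss" the result is "shmvsfatsh".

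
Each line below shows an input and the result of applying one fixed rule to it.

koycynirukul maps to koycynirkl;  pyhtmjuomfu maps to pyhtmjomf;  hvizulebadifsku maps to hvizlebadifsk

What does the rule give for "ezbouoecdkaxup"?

The transformation: remove every "u".
"ezbouoecdkaxup" → "ezbooecdkaxp".

ezbooecdkaxp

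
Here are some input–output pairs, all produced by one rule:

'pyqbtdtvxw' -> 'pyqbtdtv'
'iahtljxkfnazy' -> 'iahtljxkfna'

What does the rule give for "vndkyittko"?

The transformation: delete the last 2 characters.
Applying that to "vndkyittko" gives "vndkyitt".

vndkyitt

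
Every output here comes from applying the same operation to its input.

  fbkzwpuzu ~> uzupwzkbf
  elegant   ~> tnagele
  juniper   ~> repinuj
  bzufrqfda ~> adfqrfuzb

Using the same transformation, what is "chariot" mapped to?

toirahc

In each case the input is transformed by: reverse the string.
For "chariot" the result is "toirahc".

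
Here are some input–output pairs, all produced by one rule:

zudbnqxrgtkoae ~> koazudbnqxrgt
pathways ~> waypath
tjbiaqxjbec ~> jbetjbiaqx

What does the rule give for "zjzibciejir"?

ejizjzibci

In each case the input is transformed by: delete the last character, then move the last 3 characters to the front (rotate right by 3).
On "zjzibciejir": the first step gives "zjzibcieji", and the second then gives "ejizjzibci".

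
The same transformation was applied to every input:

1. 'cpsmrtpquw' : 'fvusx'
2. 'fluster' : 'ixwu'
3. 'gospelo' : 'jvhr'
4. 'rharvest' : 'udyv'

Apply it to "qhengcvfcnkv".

thjyfn

What's happening: keep every other character starting from the first (positions 1st, 3rd, 5th, ...), then shift every letter 3 places forward in the alphabet (wrapping around).
Applying both steps to "qhengcvfcnkv": "qegvck", then "thjyfn".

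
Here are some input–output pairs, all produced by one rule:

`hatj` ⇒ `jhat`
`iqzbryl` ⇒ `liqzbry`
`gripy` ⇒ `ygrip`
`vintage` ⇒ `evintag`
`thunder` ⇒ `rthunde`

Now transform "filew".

wfile

The rule is to move the last character to the front.
For "filew" the result is "wfile".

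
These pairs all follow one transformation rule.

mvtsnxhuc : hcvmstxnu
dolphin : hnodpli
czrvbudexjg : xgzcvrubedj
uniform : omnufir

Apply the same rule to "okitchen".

In each case the input is transformed by: swap each adjacent pair of characters (1↔2, 3↔4, ...), then move the last 2 characters to the front (rotate right by 2).
Applying both steps to "okitchen": "kotihcne", then "nekotihc".

nekotihc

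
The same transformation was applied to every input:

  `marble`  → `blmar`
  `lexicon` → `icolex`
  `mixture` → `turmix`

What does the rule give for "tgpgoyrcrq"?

goyrcrtgp

Each output is the input with this applied: delete the last character, then move the first 3 characters to the end (rotate left by 3).
Starting from "tgpgoyrcrq": after the first operation, "tgpgoyrcr"; after the second, "goyrcrtgp".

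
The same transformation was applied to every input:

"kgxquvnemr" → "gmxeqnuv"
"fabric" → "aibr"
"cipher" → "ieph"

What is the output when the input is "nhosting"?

hnoist

The rule is to take characters alternately from the front and the back (1st, last, 2nd, 2nd-last, ...), then delete the first 2 characters.
For "nhosting", step one produces "nghnoist"; step two turns that into "hnoist".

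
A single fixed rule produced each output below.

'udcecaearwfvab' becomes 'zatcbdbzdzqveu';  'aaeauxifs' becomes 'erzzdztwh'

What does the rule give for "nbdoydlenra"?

Each output is the input with this applied: shift every letter 1 place backward in the alphabet (wrapping around), then move the last 2 characters to the front (rotate right by 2).
On "nbdoydlenra" that produces "qzmacnxckdm".

qzmacnxckdm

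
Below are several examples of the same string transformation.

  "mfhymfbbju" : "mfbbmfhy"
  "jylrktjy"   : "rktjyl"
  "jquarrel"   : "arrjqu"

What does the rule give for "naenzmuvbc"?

The rule is to delete the last 2 characters, then swap the front and back halves of the string.
On "naenzmuvbc": the first step gives "naenzmuv", and the second then gives "zmuvnaen".

zmuvnaen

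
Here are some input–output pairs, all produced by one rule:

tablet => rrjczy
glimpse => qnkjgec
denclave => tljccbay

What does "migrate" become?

In each case the input is transformed by: sort the characters into reverse alphabetical order, then shift every letter 2 places backward in the alphabet (wrapping around).
Starting from "migrate": after the first operation, "trmigea"; after the second, "rpkgecy".
(Check on "tablet": → "ttleba" → "rrjczy" ✓)

rpkgecy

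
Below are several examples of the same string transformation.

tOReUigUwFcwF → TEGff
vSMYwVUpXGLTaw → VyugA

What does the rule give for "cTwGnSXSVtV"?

Rule — keep one character in every 3, starting at position 1 (positions 1st, 4th, 7th, ...), then flip the case of every letter.
Starting from "cTwGnSXSVtV": after the first operation, "cGXt"; after the second, "CgxT".
(Check on "vSMYwVUpXGLTaw": → "vYUGa" → "VyugA" ✓)

CgxT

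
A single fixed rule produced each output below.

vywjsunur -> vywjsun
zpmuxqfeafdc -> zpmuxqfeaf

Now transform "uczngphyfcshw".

Each output is the input with this applied: delete the last 2 characters.
So "uczngphyfcshw" becomes "uczngphyfcs".

uczngphyfcs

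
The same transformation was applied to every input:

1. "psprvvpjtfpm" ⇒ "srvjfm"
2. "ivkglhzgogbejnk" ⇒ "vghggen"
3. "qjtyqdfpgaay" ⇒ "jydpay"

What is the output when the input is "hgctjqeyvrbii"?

gtqyri

The pattern: keep every other character starting from the second (positions 2nd, 4th, 6th, ...).
So "hgctjqeyvrbii" becomes "gtqyri".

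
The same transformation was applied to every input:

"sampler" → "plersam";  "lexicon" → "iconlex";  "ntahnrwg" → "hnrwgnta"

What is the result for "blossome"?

ssomeblo

Each output is the input with this applied: move the first 3 characters to the end (rotate left by 3).
So "blossome" becomes "ssomeblo".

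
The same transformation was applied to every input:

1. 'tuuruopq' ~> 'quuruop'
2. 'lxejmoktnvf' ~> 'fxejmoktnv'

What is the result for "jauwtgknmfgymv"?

vauwtgknmfgym

The rule is to delete the first character, then move the last character to the front.
Applying both steps to "jauwtgknmfgymv": "auwtgknmfgymv", then "vauwtgknmfgym".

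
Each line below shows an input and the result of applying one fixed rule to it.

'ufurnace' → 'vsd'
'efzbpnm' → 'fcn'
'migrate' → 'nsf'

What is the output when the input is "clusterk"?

dts

The transformation: shift every letter 1 place forward in the alphabet (wrapping around), then keep one character in every 3, starting at position 1 (positions 1st, 4th, 7th, ...).
Starting from "clusterk": after the first operation, "dmvtufsl"; after the second, "dts".
(Check on "migrate": → "njhsbuf" → "nsf" ✓)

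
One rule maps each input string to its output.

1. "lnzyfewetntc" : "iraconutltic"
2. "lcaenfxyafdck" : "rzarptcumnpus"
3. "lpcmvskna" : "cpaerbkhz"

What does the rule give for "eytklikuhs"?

The transformation: move the last 2 characters to the front (rotate right by 2), then shift every letter 11 places backward in the alphabet (wrapping around).
"eytklikuhs" → "hseytkliku" → "whtnizaxzj".

whtnizaxzj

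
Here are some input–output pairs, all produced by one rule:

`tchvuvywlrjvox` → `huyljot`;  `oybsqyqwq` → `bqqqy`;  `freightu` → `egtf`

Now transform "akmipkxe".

The transformation: move the first 2 characters to the end (rotate left by 2), then keep every other character starting from the first (positions 1st, 3rd, 5th, ...).
Working it through for "akmipkxe": intermediate "mipkxeak", final "mpxa".

mpxa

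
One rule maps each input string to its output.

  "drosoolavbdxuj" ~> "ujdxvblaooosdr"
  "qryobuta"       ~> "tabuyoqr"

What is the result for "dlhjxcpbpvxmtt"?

The pattern: swap each adjacent pair of characters (1↔2, 3↔4, ...), then reverse the string.
Starting from "dlhjxcpbpvxmtt": after the first operation, "ldjhcxbpvpmxtt"; after the second, "ttxmpvpbxchjdl".

ttxmpvpbxchjdl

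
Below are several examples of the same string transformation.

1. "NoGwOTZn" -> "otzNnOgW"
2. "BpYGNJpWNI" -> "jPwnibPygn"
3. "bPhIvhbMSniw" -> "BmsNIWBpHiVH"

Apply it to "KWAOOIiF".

oiIfkwao

Each output is the input with this applied: flip the case of every letter, then swap the front and back halves of the string.
Starting from "KWAOOIiF": after the first operation, "kwaooiIf"; after the second, "oiIfkwao".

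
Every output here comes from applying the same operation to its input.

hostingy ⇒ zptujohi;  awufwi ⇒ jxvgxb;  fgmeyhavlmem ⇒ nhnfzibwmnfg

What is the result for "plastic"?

dmbtujq

Looking at the pairs, the operation is to swap the first and last characters, then shift every letter 1 place forward in the alphabet (wrapping around).
For "plastic", step one produces "clastip"; step two turns that into "dmbtujq".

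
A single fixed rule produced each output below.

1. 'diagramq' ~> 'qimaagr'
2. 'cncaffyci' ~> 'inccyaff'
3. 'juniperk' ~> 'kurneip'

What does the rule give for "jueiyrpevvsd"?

Rule — take characters alternately from the front and the back (1st, last, 2nd, 2nd-last, ...), then delete the first character.
For "jueiyrpevvsd" the result is "dusevivyerp".

dusevivyerp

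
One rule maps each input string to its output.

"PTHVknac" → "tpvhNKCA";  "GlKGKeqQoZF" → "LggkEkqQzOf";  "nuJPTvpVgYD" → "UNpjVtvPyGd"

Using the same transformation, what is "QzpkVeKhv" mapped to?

The transformation: swap each adjacent pair of characters (1↔2, 3↔4, ...), then flip the case of every letter.
On "QzpkVeKhv": the first step gives "zQkpeVhKv", and the second then gives "ZqKPEvHkV".

ZqKPEvHkV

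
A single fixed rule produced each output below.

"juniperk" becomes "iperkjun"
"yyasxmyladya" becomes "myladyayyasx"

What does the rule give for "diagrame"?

What's happening: swap the front and back halves of the string, then move the last character to the front.
Applying that to "diagrame" gives "gramedia".

gramedia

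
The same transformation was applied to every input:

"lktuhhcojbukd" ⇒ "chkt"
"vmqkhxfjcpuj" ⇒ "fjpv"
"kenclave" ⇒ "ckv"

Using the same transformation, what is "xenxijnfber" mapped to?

The transformation: sort the characters into alphabetical order, then keep one character in every 3, starting at position 2 (positions 2nd, 5th, 8th, ...).
"xenxijnfber" → "einx".

einx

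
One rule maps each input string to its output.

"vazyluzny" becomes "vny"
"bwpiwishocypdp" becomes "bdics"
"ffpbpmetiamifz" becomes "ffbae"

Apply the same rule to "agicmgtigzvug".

aucgt

Looking at the pairs, the operation is to take characters alternately from the front and the back (1st, last, 2nd, 2nd-last, ...), then keep one character in every 3, starting at position 1 (positions 1st, 4th, 7th, ...).
"agicmgtigzvug" → "agguivczmggit" → "aucgt".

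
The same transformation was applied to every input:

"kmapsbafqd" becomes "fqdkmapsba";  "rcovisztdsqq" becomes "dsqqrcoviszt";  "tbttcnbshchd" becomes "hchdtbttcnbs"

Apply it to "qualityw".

The pattern: swap the front and back halves of the string, then move the first 2 characters to the end (rotate left by 2).
For "qualityw", step one produces "itywqual"; step two turns that into "ywqualit".

ywqualit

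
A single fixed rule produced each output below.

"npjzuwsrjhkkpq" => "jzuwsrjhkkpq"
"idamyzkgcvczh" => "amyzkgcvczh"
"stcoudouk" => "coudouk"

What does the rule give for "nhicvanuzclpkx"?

The rule is to delete the first 2 characters.
On "nhicvanuzclpkx" that produces "icvanuzclpkx".

icvanuzclpkx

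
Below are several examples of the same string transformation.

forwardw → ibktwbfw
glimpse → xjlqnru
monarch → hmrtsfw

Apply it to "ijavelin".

nsnofajq

In each case the input is transformed by: move the last 2 characters to the front (rotate right by 2), then shift every letter 5 places forward in the alphabet (wrapping around).
Working it through for "ijavelin": intermediate "inijavel", final "nsnofajq".
(Check on "glimpse": → "seglimp" → "xjlqnru" ✓)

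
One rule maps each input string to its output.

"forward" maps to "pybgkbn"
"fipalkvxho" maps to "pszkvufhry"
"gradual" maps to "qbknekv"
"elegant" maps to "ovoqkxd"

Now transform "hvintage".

rfsxdkqo

The rule is to shift every letter 10 places forward in the alphabet (wrapping around).
Applying that to "hvintage" gives "rfsxdkqo".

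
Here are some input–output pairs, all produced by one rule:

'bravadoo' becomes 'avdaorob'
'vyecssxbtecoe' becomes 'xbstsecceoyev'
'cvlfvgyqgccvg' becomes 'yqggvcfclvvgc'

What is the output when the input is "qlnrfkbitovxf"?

Each output is the input with this applied: take characters alternately from the front and the back (1st, last, 2nd, 2nd-last, ...), then reverse the string.
So "qlnrfkbitovxf" becomes "biktforvnxlfq".
(Check on "cvlfvgyqgccvg": → "cgvvlcfcvggqy" → "yqggvcfclvvgc" ✓)

biktforvnxlfq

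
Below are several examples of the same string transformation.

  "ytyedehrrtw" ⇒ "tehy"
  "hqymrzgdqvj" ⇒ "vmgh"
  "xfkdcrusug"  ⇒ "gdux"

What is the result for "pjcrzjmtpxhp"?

xrmp

In each case the input is transformed by: keep one character in every 3, starting at position 1 (positions 1st, 4th, 7th, ...), then swap the first and last characters.
Starting from "pjcrzjmtpxhp": after the first operation, "prmx"; after the second, "xrmp".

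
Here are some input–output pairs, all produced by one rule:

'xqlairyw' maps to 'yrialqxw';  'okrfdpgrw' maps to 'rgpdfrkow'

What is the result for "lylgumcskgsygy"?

The rule is to reverse the string, then move the first character to the end.
Starting from "lylgumcskgsygy": after the first operation, "ygysgkscmuglyl"; after the second, "gysgkscmuglyly".
(Check on "okrfdpgrw": → "wrgpdfrko" → "rgpdfrkow" ✓)

gysgkscmuglyly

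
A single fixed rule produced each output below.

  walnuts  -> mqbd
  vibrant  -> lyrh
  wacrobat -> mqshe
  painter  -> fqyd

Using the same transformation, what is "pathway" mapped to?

The pattern: delete the last 3 characters, then shift every letter 10 places backward in the alphabet (wrapping around).
Applying both steps to "pathway": "path", then "fqjx".

fqjx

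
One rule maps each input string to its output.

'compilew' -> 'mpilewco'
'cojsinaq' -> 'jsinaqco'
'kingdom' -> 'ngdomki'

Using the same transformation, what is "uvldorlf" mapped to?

Rule — move the first 2 characters to the end (rotate left by 2).
Doing the same to "uvldorlf": "ldorlfuv".

ldorlfuv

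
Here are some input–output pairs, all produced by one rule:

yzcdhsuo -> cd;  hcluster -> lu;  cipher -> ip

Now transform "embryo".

mb

In each case the input is transformed by: swap the front and back halves of the string, then keep only the last 2 characters.
"embryo" → "ryoemb" → "mb".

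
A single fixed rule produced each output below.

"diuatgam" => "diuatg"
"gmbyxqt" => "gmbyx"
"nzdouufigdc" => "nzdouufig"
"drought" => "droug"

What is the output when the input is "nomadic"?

nomad

In each case the input is transformed by: delete the last 2 characters.
"nomadic" → "nomad".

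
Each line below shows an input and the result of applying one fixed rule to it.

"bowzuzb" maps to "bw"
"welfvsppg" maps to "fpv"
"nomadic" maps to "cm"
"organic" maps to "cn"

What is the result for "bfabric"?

Rule — sort the characters into alphabetical order, then keep one character in every 3, starting at position 2 (positions 2nd, 5th, 8th, ...).
Working it through for "bfabric": intermediate "abbcfir", final "bf".

bf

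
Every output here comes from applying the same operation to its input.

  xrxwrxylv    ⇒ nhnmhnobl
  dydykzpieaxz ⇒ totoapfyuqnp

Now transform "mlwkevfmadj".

The rule is to shift every letter 10 places backward in the alphabet (wrapping around).
Doing the same to "mlwkevfmadj": "cbmaulvcqtz".

cbmaulvcqtz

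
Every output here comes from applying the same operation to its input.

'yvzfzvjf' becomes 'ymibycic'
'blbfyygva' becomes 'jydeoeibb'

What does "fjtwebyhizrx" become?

cuaimwzhebkl

The pattern: shift every letter 3 places forward in the alphabet (wrapping around), then move the last 3 characters to the front (rotate right by 3).
For "fjtwebyhizrx", step one produces "imwzhebklcua"; step two turns that into "cuaimwzhebkl".
(Check on "yvzfzvjf": → "bycicymi" → "ymibycic" ✓)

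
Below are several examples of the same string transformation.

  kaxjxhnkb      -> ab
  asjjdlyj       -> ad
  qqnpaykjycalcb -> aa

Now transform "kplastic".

ac

Looking at the pairs, the operation is to sort the characters into alphabetical order, then keep only the first 2 characters.
Applying both steps to "kplastic": "aciklpst", then "ac".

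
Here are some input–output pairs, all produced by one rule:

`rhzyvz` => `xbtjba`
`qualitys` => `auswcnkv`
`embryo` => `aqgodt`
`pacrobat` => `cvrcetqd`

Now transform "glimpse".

The pattern: shift every letter 2 places forward in the alphabet (wrapping around), then move the last 2 characters to the front (rotate right by 2).
On "glimpse": the first step gives "inkorug", and the second then gives "uginkor".
(Check on "pacrobat": → "rcetqdcv" → "cvrcetqd" ✓)

uginkor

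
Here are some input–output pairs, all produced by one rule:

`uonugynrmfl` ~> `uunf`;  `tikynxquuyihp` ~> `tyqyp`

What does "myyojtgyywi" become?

mogw

In each case the input is transformed by: keep one character in every 3, starting at position 1 (positions 1st, 4th, 7th, ...).
So "myyojtgyywi" becomes "mogw".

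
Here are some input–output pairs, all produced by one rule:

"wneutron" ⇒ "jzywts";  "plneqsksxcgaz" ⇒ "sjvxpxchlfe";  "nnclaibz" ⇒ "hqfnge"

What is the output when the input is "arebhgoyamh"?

jgmltdfrm

In each case the input is transformed by: delete the first 2 characters, then shift every letter 5 places forward in the alphabet (wrapping around).
Working it through for "arebhgoyamh": intermediate "ebhgoyamh", final "jgmltdfrm".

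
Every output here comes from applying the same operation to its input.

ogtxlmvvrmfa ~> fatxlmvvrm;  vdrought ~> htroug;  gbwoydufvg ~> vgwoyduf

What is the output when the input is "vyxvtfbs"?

bsxvtf

What's happening: delete the first 2 characters, then move the last 2 characters to the front (rotate right by 2).
"vyxvtfbs" → "xvtfbs" → "bsxvtf".
(Check on "vdrought": → "rought" → "htroug" ✓)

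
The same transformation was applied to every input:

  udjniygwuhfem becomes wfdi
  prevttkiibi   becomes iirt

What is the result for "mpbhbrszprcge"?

zcpb

Looking at the pairs, the operation is to keep one character in every 3, starting at position 2 (positions 2nd, 5th, 8th, ...), then move the first 2 characters to the end (rotate left by 2).
Starting from "mpbhbrszprcge": after the first operation, "pbzc"; after the second, "zcpb".
(Check on "prevttkiibi": → "rtii" → "iirt" ✓)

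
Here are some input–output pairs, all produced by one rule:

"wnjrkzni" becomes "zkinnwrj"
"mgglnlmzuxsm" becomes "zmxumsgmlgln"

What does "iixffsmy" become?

sfymiifx

Each output is the input with this applied: swap the front and back halves of the string, then swap each adjacent pair of characters (1↔2, 3↔4, ...).
Starting from "iixffsmy": after the first operation, "fsmyiixf"; after the second, "sfymiifx".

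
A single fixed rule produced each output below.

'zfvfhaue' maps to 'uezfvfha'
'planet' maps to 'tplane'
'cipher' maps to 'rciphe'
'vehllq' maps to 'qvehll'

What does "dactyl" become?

ldacty

The pattern: swap the front and back halves of the string, then move the first 2 characters to the end (rotate left by 2).
Applying both steps to "dactyl": "tyldac", then "ldacty".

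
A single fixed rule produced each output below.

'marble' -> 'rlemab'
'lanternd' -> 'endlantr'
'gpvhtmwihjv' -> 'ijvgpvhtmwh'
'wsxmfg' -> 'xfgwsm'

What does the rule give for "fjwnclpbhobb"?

The transformation: move the last 3 characters to the front (rotate right by 3), then swap the first and last characters.
Doing the same to "fjwnclpbhobb": "hbbfjwnclpbo".

hbbfjwnclpbo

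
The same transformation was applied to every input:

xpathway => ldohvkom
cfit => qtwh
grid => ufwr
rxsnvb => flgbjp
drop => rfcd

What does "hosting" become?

Rule — shift every letter 12 places backward in the alphabet (wrapping around).
Applying that to "hosting" gives "vcghwbu".

vcghwbu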